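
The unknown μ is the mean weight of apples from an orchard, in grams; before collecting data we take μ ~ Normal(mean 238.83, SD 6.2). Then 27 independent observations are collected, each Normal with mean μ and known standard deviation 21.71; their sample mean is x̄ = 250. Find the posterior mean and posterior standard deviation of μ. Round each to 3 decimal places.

Posterior mean ≈ 246.512; posterior SD ≈ 3.465

Prior precision 1/τ₀² = 1/6.2² = 0.0260146; data precision n/σ² = 27/21.71² = 0.0572854.
Posterior precision = 0.0260146 + 0.0572854 = 0.0833000, giving posterior SD = 1/√0.0833000 = 3.465.
Posterior mean = (0.0260146·238.83 + 0.0572854·250) / 0.0833000 = 246.512.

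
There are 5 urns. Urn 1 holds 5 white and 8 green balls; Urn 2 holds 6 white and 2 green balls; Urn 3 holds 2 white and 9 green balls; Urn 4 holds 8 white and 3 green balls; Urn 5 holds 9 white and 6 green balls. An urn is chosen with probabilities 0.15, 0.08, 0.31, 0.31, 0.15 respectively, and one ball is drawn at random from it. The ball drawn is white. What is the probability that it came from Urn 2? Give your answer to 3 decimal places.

Posterior probability ≈ 0.123

Tabulate prior·likelihood by source: [1] prior 0.15, lik 0.3846, product 0.05769; [2] prior 0.08, lik 0.75, product 0.06000; [3] prior 0.31, lik 0.1818, product 0.05636; [4] prior 0.31, lik 0.7273, product 0.2255; [5] prior 0.15, lik 0.6, product 0.09000.
Normalizing constant = 0.48951; the posterior for Urn 2 is its product over the sum, 0.06000/0.48951 = 0.123.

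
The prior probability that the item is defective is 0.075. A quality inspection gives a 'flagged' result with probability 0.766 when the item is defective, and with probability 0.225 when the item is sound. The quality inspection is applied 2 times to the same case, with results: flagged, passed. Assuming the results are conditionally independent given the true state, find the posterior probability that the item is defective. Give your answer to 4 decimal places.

Posterior P(H) ≈ 0.0769

Let H be the event that the item is defective; start with P(H) = 0.075. P('flagged'|H) = 0.766, P('flagged'|¬H) = 0.225.
Update on result 1 ('flagged'): P(H) ← 0.766·0.0750 / (0.766·0.0750 + 0.225·0.9250) = 0.057450/0.26558 = 0.2163.
Update on result 2 ('passed'): P(H) ← 0.234·0.2163 / (0.234·0.2163 + 0.775·0.7837) = 0.050620/0.65797 = 0.0769.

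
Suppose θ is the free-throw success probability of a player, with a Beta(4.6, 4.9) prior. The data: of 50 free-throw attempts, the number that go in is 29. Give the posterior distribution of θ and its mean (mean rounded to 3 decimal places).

Observing 29 successes and 21 failures updates Beta(4.6, 4.9) by adding the success and failure counts to the two shape parameters: α = 4.6+29 = 33.6, β = 4.9+21 = 25.9.
Posterior mean = α/(α+β) = 33.6/59.5 = 0.565.

Posterior: Beta(33.6, 25.9); mean ≈ 0.565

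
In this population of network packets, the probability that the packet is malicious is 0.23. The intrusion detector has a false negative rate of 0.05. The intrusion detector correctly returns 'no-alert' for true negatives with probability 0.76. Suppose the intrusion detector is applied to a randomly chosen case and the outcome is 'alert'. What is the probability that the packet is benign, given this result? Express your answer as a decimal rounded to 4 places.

P(¬H | E) ≈ 0.4582

Let H be the event that the packet is malicious. P(H) = 0.23, so P(¬H) = 0.77. With E the 'alert' result, P(E|H) = 0.95 and P(E|¬H) = 0.24.
P(E) = 0.95·0.23 + 0.24·0.77 = 0.21850 + 0.18480 = 0.40330.
By Bayes' theorem, P(H|E) = 0.21850 / 0.40330 = 0.5418. Hence P(¬H|E) = 1 − 0.5418 = 0.4582.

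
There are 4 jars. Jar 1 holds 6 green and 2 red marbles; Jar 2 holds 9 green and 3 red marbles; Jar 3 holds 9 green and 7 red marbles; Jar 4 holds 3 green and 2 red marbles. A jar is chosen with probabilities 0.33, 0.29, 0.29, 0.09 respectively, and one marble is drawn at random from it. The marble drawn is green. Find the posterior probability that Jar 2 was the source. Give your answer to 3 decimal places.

P(green|Jar 1) = 0.75; P(green|Jar 2) = 0.75; P(green|Jar 3) = 0.5625; P(green|Jar 4) = 0.6.
Prior × likelihood for each source: 0.33·0.75=0.2475, 0.29·0.75=0.2175, 0.29·0.5625=0.1631, 0.09·0.6=0.05400. Summing gives P(green) = 0.68212.
P(Jar 2 | green) = 0.2175 / 0.68212 = 0.319.

Posterior probability ≈ 0.319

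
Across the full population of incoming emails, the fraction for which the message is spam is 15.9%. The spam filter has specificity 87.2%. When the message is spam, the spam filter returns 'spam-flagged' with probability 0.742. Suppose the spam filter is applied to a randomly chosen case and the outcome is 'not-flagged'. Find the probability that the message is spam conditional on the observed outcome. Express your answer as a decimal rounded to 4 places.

P(H | E) ≈ 0.0530

Let H be the event that the message is spam. P(H) = 0.159, so P(¬H) = 0.841. With E the 'not-flagged' result, P(E|H) = 0.258 and P(E|¬H) = 0.872.
P(E) = 0.258·0.159 + 0.872·0.841 = 0.041022 + 0.73335 = 0.77437.
By Bayes' theorem, P(H|E) = 0.041022 / 0.77437 = 0.0530.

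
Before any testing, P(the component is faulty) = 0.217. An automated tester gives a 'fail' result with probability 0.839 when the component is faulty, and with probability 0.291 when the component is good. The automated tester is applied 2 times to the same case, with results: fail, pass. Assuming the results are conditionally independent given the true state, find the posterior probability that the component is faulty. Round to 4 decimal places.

Posterior P(H) ≈ 0.1536

Let H be the event that the component is faulty; start with P(H) = 0.217. P('fail'|H) = 0.839, P('fail'|¬H) = 0.291.
Update on result 1 ('fail'): P(H) ← 0.839·0.2170 / (0.839·0.2170 + 0.291·0.7830) = 0.18206/0.40992 = 0.4441.
Update on result 2 ('pass'): P(H) ← 0.161·0.4441 / (0.161·0.4441 + 0.709·0.5559) = 0.071508/0.46561 = 0.1536.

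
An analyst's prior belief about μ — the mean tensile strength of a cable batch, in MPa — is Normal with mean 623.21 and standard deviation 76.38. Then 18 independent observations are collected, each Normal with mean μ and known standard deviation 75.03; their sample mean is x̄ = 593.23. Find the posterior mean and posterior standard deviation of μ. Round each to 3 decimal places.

Posterior mean ≈ 594.755; posterior SD ≈ 17.229

Prior precision 1/τ₀² = 1/76.38² = 0.00017141; data precision n/σ² = 18/75.03² = 0.00319744.
Posterior precision = 0.00017141 + 0.00319744 = 0.00336885, giving posterior SD = 1/√0.00336885 = 17.229.
Posterior mean = (0.00017141·623.21 + 0.00319744·593.23) / 0.00336885 = 594.755.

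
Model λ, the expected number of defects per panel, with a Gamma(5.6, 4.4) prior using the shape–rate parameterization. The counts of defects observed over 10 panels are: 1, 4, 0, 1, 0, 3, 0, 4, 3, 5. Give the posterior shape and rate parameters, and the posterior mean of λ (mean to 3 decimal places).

Posterior: Gamma(shape=26.6, rate=14.4); mean ≈ 1.847

The Poisson likelihood adds the total count to the shape and the number of exposure periods to the rate. Here ∑xᵢ = 21 and n = 10, so shape 5.6→26.6 and rate 4.4→14.4.
Posterior mean = shape/rate = 26.6/14.4 = 1.847.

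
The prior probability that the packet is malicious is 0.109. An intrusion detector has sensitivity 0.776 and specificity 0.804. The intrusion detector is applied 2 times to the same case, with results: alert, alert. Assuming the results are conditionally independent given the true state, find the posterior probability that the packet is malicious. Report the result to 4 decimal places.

Posterior P(H) ≈ 0.6573

With H the event that the packet is malicious, the joint likelihood of the observed sequence is P(data|H) = 0.776·0.776 = 0.60218 and P(data|¬H) = 0.196·0.196 = 0.038416.
Bayes: P(H|data) = 0.109·0.60218 / (0.109·0.60218 + 0.891·0.038416) = 0.065637/0.099866 = 0.6573.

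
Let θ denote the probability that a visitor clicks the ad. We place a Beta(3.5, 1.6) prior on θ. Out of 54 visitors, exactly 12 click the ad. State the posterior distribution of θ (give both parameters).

The binomial likelihood is conjugate to the Beta prior: with 12 successes and 42 failures, the posterior is Beta(3.5+12, 1.6+42) = Beta(15.5, 43.6).

Posterior: Beta(15.5, 43.6)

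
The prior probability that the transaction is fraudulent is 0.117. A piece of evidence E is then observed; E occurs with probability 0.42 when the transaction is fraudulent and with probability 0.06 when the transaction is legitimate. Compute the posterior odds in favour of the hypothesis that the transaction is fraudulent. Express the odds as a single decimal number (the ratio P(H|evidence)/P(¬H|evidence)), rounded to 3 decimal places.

Prior odds = 0.117/(1−0.117) = 0.13250.
Likelihood ratio for E = 0.42/0.06 = 7.0000.
Posterior odds = prior odds × LR = 0.92752.

Posterior odds ≈ 0.928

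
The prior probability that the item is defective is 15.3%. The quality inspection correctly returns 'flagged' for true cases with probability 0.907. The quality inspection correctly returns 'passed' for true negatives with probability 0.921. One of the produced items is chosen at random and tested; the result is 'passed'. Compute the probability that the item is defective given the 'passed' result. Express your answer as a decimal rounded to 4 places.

Write H for 'the item is defective'. Prior odds H:¬H = 0.153/0.847 = 0.18064. For the 'passed' outcome, the likelihood ratio is 0.093/0.921 = 0.10098.
Posterior odds = 0.18064 × 0.10098 = 0.018240, so P(H|E) = 0.018240/(1+0.018240) = 0.0179.

P(H | E) ≈ 0.0179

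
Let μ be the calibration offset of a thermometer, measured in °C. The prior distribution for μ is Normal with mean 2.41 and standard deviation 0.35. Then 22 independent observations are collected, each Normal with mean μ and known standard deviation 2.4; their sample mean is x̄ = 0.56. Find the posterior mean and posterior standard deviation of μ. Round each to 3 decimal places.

With known σ, the Normal prior is conjugate. Weight on the data is w = (n/σ²)/(n/σ² + 1/τ₀²) = 3.81944/(3.81944+8.16327) = 0.31875.
Posterior mean = w·x̄ + (1−w)·μ₀ = 0.31875·0.56 + 0.68125·2.41 = 1.820. Posterior variance = 1/(3.81944+8.16327) = 0.0834536, so SD = 0.289.

Posterior mean ≈ 1.820; posterior SD ≈ 0.289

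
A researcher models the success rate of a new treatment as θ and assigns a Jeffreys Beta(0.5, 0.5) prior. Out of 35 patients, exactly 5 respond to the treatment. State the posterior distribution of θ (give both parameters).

Posterior: Beta(5.5, 30.5)

The binomial likelihood is conjugate to the Beta prior: with 5 successes and 30 failures, the posterior is Beta(0.5+5, 0.5+30) = Beta(5.5, 30.5).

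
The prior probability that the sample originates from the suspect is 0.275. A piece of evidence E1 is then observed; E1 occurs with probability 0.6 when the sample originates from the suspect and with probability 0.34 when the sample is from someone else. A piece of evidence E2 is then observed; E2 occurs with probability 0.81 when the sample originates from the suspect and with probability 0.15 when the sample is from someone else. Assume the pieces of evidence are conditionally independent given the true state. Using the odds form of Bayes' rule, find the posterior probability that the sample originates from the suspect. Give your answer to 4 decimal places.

Prior odds = 0.275/(1−0.275) = 0.37931.
Likelihood ratio for E1 = 0.6/0.34 = 1.7647.
Likelihood ratio for E2 = 0.81/0.15 = 5.4000.
Posterior odds = prior odds × LR₁ × LR₂ = 3.6146.
Posterior probability = odds/(1+odds) = 3.6146/4.6146 = 0.7833.

Posterior probability ≈ 0.7833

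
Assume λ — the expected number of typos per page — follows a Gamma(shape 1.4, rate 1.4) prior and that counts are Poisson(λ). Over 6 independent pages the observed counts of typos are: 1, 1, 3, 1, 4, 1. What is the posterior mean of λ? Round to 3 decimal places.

Posterior mean ≈ 1.676

Total count ∑xᵢ = 11 over n = 6 pages.
Gamma is conjugate to the Poisson likelihood: posterior is Gamma(shape = 1.4+11 = 12.4, rate = 1.4+6 = 7.4).
Posterior mean = shape/rate = 12.4/7.4 = 1.676.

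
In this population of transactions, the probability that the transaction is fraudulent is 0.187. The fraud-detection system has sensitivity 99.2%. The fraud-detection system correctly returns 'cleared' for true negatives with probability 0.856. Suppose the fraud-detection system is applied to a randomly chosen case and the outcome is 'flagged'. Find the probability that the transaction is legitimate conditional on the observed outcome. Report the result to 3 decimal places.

P(¬H | E) ≈ 0.387

Let H be the event that the transaction is fraudulent. P(H) = 0.187, so P(¬H) = 0.813. With E the 'flagged' result, P(E|H) = 0.992 and P(E|¬H) = 0.144.
P(E) = 0.992·0.187 + 0.144·0.813 = 0.18550 + 0.11707 = 0.30258.
By Bayes' theorem, P(H|E) = 0.18550 / 0.30258 = 0.613. Hence P(¬H|E) = 1 − 0.613 = 0.387.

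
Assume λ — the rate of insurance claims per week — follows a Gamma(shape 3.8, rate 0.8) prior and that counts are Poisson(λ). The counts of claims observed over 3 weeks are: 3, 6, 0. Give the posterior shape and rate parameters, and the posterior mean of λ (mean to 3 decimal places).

The Poisson likelihood adds the total count to the shape and the number of exposure periods to the rate. Here ∑xᵢ = 9 and n = 3, so shape 3.8→12.8 and rate 0.8→3.8.
E[λ | data] = 12.8/3.8 = 3.368.

Posterior: Gamma(shape=12.8, rate=3.8); mean ≈ 3.368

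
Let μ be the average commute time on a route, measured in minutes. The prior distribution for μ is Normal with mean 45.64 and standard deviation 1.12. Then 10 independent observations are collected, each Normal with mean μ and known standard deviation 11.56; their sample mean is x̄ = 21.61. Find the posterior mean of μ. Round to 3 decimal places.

With known σ, the Normal prior is conjugate. Weight on the data is w = (n/σ²)/(n/σ² + 1/τ₀²) = 0.0748315/(0.0748315+0.797194) = 0.085813.
Posterior mean = w·x̄ + (1−w)·μ₀ = 0.085813·21.61 + 0.91419·45.64 = 43.578.

Posterior mean ≈ 43.578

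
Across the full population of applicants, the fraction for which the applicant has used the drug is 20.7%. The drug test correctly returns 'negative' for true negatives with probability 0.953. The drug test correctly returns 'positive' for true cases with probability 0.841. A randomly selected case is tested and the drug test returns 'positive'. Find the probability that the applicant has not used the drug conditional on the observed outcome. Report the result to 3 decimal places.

Let H be the event that the applicant has used the drug. P(H) = 0.207, so P(¬H) = 0.793. With E the 'positive' result, P(E|H) = 0.841 and P(E|¬H) = 0.047.
P(E) = 0.841·0.207 + 0.047·0.793 = 0.17409 + 0.037271 = 0.21136.
By Bayes' theorem, P(H|E) = 0.17409 / 0.21136 = 0.824. Hence P(¬H|E) = 1 − 0.824 = 0.176.

P(¬H | E) ≈ 0.176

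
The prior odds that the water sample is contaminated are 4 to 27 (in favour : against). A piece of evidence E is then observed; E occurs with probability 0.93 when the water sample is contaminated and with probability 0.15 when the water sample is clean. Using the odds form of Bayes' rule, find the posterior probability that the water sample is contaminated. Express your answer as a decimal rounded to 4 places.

Prior odds = 4/27 = 0.14815. In log-odds, ln(0.14815) = -1.9095.
Add log likelihood ratio: ln(6.2000) = 1.8245.
Posterior log-odds = -0.084993, so posterior odds = exp(-0.084993) = 0.91852. Converting, P(H|E) = 0.91852/1.9185 = 0.4788.

Posterior probability ≈ 0.4788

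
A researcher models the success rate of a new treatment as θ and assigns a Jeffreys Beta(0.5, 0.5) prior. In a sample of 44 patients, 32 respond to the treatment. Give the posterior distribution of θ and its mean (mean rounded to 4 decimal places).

Posterior: Beta(32.5, 12.5); mean ≈ 0.7222

The binomial likelihood is conjugate to the Beta prior: with 32 successes and 12 failures, the posterior is Beta(0.5+32, 0.5+12) = Beta(32.5, 12.5).
E[θ | data] = 32.5/(32.5+12.5) = 0.7222.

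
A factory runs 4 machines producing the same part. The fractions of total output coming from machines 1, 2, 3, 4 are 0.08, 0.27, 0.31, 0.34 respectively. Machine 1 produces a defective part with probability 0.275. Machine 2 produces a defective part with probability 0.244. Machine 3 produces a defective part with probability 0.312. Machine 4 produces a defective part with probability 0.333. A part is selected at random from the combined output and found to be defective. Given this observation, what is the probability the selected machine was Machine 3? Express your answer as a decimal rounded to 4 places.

Posterior probability ≈ 0.3248

Tabulate prior·likelihood by source: [1] prior 0.08, lik 0.275, product 0.02200; [2] prior 0.27, lik 0.244, product 0.06588; [3] prior 0.31, lik 0.312, product 0.09672; [4] prior 0.34, lik 0.333, product 0.1132.
Normalizing constant = 0.29782; the posterior for Machine 3 is its product over the sum, 0.09672/0.29782 = 0.3248.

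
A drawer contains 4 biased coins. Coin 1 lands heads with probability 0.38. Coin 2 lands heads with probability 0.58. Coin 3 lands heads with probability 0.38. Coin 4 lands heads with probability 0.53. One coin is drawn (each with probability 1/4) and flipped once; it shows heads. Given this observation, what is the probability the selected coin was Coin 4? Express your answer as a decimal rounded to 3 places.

Posterior probability ≈ 0.283

P(heads|C1) = 0.38; P(heads|C2) = 0.58; P(heads|C3) = 0.38; P(heads|C4) = 0.53.
Prior × likelihood for each source: 0.25·0.38=0.09500, 0.25·0.58=0.1450, 0.25·0.38=0.09500, 0.25·0.53=0.1325. Summing gives P(heads) = 0.46750.
P(Coin 4 | heads) = 0.1325 / 0.46750 = 0.283.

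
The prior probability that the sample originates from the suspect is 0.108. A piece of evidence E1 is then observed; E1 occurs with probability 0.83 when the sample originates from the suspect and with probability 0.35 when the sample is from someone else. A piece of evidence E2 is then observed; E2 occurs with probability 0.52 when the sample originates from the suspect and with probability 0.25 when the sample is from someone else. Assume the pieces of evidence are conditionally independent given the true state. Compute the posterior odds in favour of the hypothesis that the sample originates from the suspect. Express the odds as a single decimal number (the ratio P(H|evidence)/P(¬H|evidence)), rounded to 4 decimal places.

Posterior odds ≈ 0.5972

Prior odds = 0.108/(1−0.108) = 0.12108. In log-odds, ln(0.12108) = -2.1113.
Add log likelihood ratios: ln(2.3714) + ln(2.0800) = 1.5959.
Posterior log-odds = -0.51547, so posterior odds = exp(-0.51547) = 0.59722.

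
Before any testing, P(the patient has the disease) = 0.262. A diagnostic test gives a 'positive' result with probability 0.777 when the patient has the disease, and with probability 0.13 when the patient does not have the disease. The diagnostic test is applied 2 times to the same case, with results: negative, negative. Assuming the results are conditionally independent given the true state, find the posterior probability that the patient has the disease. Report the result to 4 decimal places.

Posterior P(H) ≈ 0.0228

Let H be the event that the patient has the disease; start with P(H) = 0.262. P('positive'|H) = 0.777, P('positive'|¬H) = 0.13.
Update on result 1 ('negative'): P(H) ← 0.223·0.2620 / (0.223·0.2620 + 0.87·0.7380) = 0.058426/0.70049 = 0.0834.
Update on result 2 ('negative'): P(H) ← 0.223·0.0834 / (0.223·0.0834 + 0.87·0.9166) = 0.018600/0.81604 = 0.0228.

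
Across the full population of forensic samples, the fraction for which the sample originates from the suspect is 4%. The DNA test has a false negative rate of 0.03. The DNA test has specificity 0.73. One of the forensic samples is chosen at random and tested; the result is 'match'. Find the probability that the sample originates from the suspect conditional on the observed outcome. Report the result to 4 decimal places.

Let H be the event that the sample originates from the suspect. P(H) = 0.04, so P(¬H) = 0.96. With E the 'match' result, P(E|H) = 0.97 and P(E|¬H) = 0.27.
P(E) = 0.97·0.04 + 0.27·0.96 = 0.038800 + 0.25920 = 0.29800.
By Bayes' theorem, P(H|E) = 0.038800 / 0.29800 = 0.1302.

P(H | E) ≈ 0.1302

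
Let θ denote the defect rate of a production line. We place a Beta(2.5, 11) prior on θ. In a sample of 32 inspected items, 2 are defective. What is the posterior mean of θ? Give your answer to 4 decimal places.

Posterior mean ≈ 0.0989

The binomial likelihood is conjugate to the Beta prior: with 2 successes and 30 failures, the posterior is Beta(2.5+2, 11+30) = Beta(4.5, 41).
E[θ | data] = 4.5/(4.5+41) = 0.0989.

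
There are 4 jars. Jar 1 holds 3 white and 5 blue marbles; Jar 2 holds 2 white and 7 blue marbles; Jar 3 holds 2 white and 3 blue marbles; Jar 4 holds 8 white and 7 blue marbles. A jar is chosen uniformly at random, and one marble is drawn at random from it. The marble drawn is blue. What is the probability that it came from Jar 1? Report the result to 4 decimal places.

Posterior probability ≈ 0.2531

P(blue|Jar 1) = 0.625; P(blue|Jar 2) = 0.7778; P(blue|Jar 3) = 0.6; P(blue|Jar 4) = 0.4667.
Prior × likelihood for each source: 0.25·0.625=0.1562, 0.25·0.7778=0.1944, 0.25·0.6=0.1500, 0.25·0.4667=0.1167. Summing gives P(blue) = 0.61736.
P(Jar 1 | blue) = 0.1562 / 0.61736 = 0.2531.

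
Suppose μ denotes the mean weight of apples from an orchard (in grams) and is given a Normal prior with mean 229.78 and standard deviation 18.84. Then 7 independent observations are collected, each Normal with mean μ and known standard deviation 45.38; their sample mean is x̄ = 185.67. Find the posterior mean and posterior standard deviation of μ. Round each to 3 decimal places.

Posterior mean ≈ 205.661; posterior SD ≈ 12.683

Prior precision 1/τ₀² = 1/18.84² = 0.00281733; data precision n/σ² = 7/45.38² = 0.00339914.
Posterior precision = 0.00281733 + 0.00339914 = 0.00621647, giving posterior SD = 1/√0.00621647 = 12.683.
Posterior mean = (0.00281733·229.78 + 0.00339914·185.67) / 0.00621647 = 205.661.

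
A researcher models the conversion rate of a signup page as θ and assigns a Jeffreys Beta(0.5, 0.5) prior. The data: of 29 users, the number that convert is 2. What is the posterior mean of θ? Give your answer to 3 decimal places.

Observing 2 successes and 27 failures updates Beta(0.5, 0.5) by adding the success and failure counts to the two shape parameters: α = 0.5+2 = 2.5, β = 0.5+27 = 27.5.
E[θ | data] = 2.5/(2.5+27.5) = 0.083.

Posterior mean ≈ 0.083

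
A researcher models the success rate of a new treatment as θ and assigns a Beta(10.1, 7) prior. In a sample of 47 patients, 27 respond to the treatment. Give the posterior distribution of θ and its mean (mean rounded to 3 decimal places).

Observing 27 successes and 20 failures updates Beta(10.1, 7) by adding the success and failure counts to the two shape parameters: α = 10.1+27 = 37.1, β = 7+20 = 27.
Posterior mean = α/(α+β) = 37.1/64.1 = 0.579.

Posterior: Beta(37.1, 27); mean ≈ 0.579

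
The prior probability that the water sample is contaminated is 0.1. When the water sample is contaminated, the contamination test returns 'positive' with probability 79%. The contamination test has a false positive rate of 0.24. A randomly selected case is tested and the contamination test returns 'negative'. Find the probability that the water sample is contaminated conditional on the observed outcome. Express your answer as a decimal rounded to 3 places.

P(H | E) ≈ 0.030

Write H for 'the water sample is contaminated'. Prior odds H:¬H = 0.1/0.9 = 0.11111. For the 'negative' outcome, the likelihood ratio is 0.21/0.76 = 0.27632.
Posterior odds = 0.11111 × 0.27632 = 0.030702, so P(H|E) = 0.030702/(1+0.030702) = 0.030.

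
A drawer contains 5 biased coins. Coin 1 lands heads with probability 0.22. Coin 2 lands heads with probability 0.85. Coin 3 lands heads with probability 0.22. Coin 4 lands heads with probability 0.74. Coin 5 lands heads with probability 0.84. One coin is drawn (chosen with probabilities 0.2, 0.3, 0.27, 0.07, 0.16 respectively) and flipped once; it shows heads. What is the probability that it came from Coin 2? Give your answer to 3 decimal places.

P(heads|C1) = 0.22; P(heads|C2) = 0.85; P(heads|C3) = 0.22; P(heads|C4) = 0.74; P(heads|C5) = 0.84.
Prior × likelihood for each source: 0.2·0.22=0.04400, 0.3·0.85=0.2550, 0.27·0.22=0.05940, 0.07·0.74=0.05180, 0.16·0.84=0.1344. Summing gives P(heads) = 0.54460.
P(Coin 2 | heads) = 0.2550 / 0.54460 = 0.468.

Posterior probability ≈ 0.468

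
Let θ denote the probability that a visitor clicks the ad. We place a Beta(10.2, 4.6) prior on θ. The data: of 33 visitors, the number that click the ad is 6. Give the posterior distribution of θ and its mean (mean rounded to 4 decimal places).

The binomial likelihood is conjugate to the Beta prior: with 6 successes and 27 failures, the posterior is Beta(10.2+6, 4.6+27) = Beta(16.2, 31.6).
E[θ | data] = 16.2/(16.2+31.6) = 0.3389.

Posterior: Beta(16.2, 31.6); mean ≈ 0.3389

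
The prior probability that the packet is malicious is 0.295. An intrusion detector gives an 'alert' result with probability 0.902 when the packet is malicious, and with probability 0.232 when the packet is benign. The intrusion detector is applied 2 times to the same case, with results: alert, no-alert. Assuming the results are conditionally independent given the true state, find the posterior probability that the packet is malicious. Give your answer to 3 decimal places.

Posterior P(H) ≈ 0.172

With H the event that the packet is malicious, the joint likelihood of the observed sequence is P(data|H) = 0.902·0.098 = 0.088396 and P(data|¬H) = 0.232·0.768 = 0.17818.
Bayes: P(H|data) = 0.295·0.088396 / (0.295·0.088396 + 0.705·0.17818) = 0.026077/0.15169 = 0.1719.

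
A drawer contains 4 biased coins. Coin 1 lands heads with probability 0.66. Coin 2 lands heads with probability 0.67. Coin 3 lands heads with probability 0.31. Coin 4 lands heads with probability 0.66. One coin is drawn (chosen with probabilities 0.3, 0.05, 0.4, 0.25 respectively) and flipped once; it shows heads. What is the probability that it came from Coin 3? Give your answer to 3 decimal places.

Posterior probability ≈ 0.238

Tabulate prior·likelihood by source: [1] prior 0.3, lik 0.66, product 0.1980; [2] prior 0.05, lik 0.67, product 0.03350; [3] prior 0.4, lik 0.31, product 0.1240; [4] prior 0.25, lik 0.66, product 0.1650.
Normalizing constant = 0.52050; the posterior for Coin 3 is its product over the sum, 0.1240/0.52050 = 0.238.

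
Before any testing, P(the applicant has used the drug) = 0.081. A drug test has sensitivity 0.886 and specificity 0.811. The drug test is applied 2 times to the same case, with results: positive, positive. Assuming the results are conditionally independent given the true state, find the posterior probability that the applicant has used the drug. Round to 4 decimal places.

Posterior P(H) ≈ 0.6595

Let H be the event that the applicant has used the drug; start with P(H) = 0.081. P('positive'|H) = 0.886, P('positive'|¬H) = 0.189.
Update on result 1 ('positive'): P(H) ← 0.886·0.0810 / (0.886·0.0810 + 0.189·0.9190) = 0.071766/0.24546 = 0.2924.
Update on result 2 ('positive'): P(H) ← 0.886·0.2924 / (0.886·0.2924 + 0.189·0.7076) = 0.25905/0.39279 = 0.6595.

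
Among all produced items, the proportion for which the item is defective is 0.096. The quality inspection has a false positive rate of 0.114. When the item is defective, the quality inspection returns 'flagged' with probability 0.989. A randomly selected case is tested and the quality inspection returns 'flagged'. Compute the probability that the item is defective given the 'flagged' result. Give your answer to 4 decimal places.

Write H for 'the item is defective'. Prior odds H:¬H = 0.096/0.904 = 0.10619. For the 'flagged' outcome, the likelihood ratio is 0.989/0.114 = 8.6754.
Posterior odds = 0.10619 × 8.6754 = 0.92129, so P(H|E) = 0.92129/(1+0.92129) = 0.4795.

P(H | E) ≈ 0.4795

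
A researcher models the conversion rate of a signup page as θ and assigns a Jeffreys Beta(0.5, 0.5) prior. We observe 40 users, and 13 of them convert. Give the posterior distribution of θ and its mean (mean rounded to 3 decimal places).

Posterior: Beta(13.5, 27.5); mean ≈ 0.329

The binomial likelihood is conjugate to the Beta prior: with 13 successes and 27 failures, the posterior is Beta(0.5+13, 0.5+27) = Beta(13.5, 27.5).
Posterior mean = α/(α+β) = 13.5/41 = 0.329.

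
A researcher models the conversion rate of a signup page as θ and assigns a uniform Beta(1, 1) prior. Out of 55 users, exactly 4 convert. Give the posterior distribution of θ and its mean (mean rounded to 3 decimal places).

Posterior: Beta(5, 52); mean ≈ 0.088

The binomial likelihood is conjugate to the Beta prior: with 4 successes and 51 failures, the posterior is Beta(1+4, 1+51) = Beta(5, 52).
E[θ | data] = 5/(5+52) = 0.088.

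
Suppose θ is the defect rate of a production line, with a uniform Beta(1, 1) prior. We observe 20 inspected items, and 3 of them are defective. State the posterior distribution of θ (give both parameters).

Posterior: Beta(4, 18)

The binomial likelihood is conjugate to the Beta prior: with 3 successes and 17 failures, the posterior is Beta(1+3, 1+17) = Beta(4, 18).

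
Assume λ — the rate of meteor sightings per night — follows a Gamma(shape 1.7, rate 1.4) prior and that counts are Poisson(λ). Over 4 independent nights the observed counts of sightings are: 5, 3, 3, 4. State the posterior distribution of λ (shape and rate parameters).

Posterior: Gamma(shape=16.7, rate=5.4)

Total count ∑xᵢ = 15 over n = 4 nights.
Gamma is conjugate to the Poisson likelihood: posterior is Gamma(shape = 1.7+15 = 16.7, rate = 1.4+4 = 5.4).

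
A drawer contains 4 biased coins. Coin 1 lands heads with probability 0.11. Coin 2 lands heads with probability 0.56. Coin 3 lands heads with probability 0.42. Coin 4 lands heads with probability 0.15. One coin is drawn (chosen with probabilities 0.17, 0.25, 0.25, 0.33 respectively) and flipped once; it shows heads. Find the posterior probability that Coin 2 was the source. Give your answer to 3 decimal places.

Tabulate prior·likelihood by source: [1] prior 0.17, lik 0.11, product 0.01870; [2] prior 0.25, lik 0.56, product 0.1400; [3] prior 0.25, lik 0.42, product 0.1050; [4] prior 0.33, lik 0.15, product 0.04950.
Normalizing constant = 0.31320; the posterior for Coin 2 is its product over the sum, 0.1400/0.31320 = 0.447.

Posterior probability ≈ 0.447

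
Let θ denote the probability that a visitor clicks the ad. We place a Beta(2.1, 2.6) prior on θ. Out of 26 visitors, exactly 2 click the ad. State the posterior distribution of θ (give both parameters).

Observing 2 successes and 24 failures updates Beta(2.1, 2.6) by adding the success and failure counts to the two shape parameters: α = 2.1+2 = 4.1, β = 2.6+24 = 26.6.

Posterior: Beta(4.1, 26.6)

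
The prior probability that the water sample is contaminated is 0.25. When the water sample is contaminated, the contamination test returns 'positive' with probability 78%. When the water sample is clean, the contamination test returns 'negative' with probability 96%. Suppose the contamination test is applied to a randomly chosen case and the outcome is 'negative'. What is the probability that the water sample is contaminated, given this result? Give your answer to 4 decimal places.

Let H be the event that the water sample is contaminated. P(H) = 0.25, so P(¬H) = 0.75. With E the 'negative' result, P(E|H) = 0.22 and P(E|¬H) = 0.96.
P(E) = 0.22·0.25 + 0.96·0.75 = 0.055000 + 0.72000 = 0.77500.
By Bayes' theorem, P(H|E) = 0.055000 / 0.77500 = 0.0710.

P(H | E) ≈ 0.0710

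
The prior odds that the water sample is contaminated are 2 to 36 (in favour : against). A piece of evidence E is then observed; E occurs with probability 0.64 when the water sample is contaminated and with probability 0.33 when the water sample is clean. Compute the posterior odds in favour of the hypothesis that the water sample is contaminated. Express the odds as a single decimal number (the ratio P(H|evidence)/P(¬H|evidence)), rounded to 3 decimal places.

Prior odds = 2/36 = 0.055556.
Likelihood ratio for E = 0.64/0.33 = 1.9394.
Posterior odds = prior odds × LR = 0.10774.

Posterior odds ≈ 0.108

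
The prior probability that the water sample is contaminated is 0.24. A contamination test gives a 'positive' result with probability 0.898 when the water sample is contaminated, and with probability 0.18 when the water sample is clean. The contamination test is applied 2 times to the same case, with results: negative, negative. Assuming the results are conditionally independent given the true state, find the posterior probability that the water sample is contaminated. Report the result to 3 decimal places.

Let H be the event that the water sample is contaminated; start with P(H) = 0.24. P('positive'|H) = 0.898, P('positive'|¬H) = 0.18.
Update on result 1 ('negative'): P(H) ← 0.102·0.2400 / (0.102·0.2400 + 0.82·0.7600) = 0.024480/0.64768 = 0.0378.
Update on result 2 ('negative'): P(H) ← 0.102·0.0378 / (0.102·0.0378 + 0.82·0.9622) = 0.0038552/0.79286 = 0.0049.

Posterior P(H) ≈ 0.005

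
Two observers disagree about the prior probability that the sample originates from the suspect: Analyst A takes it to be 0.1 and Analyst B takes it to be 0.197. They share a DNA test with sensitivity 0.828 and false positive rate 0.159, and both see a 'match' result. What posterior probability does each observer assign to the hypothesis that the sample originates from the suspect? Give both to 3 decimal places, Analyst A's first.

P('+'|H) = 0.828, P('+'|¬H) = 0.159.
Analyst A: numerator 0.828·0.1 = 0.082800; evidence = 0.082800+0.159·0.9 = 0.22590; posterior = 0.367.
Analyst B: numerator 0.828·0.197 = 0.16312; evidence = 0.16312+0.159·0.803 = 0.29079; posterior = 0.561.

Analyst A: 0.367; Analyst B: 0.561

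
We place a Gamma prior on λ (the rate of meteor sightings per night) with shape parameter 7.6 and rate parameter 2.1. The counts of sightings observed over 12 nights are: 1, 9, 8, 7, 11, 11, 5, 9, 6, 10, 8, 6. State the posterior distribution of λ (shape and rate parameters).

Total count ∑xᵢ = 91 over n = 12 nights.
Gamma is conjugate to the Poisson likelihood: posterior is Gamma(shape = 7.6+91 = 98.6, rate = 2.1+12 = 14.1).

Posterior: Gamma(shape=98.6, rate=14.1)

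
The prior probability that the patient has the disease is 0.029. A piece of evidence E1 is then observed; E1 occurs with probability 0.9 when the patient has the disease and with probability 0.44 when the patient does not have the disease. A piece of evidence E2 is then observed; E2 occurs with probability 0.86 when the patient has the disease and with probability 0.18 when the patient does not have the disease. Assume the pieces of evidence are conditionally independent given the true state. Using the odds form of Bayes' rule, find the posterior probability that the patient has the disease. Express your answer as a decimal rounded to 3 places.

Posterior probability ≈ 0.226

Prior odds = 0.029/(1−0.029) = 0.029866.
Likelihood ratio for E1 = 0.9/0.44 = 2.0455.
Likelihood ratio for E2 = 0.86/0.18 = 4.7778.
Posterior odds = prior odds × LR₁ × LR₂ = 0.29187.
Posterior probability = odds/(1+odds) = 0.29187/1.2919 = 0.226.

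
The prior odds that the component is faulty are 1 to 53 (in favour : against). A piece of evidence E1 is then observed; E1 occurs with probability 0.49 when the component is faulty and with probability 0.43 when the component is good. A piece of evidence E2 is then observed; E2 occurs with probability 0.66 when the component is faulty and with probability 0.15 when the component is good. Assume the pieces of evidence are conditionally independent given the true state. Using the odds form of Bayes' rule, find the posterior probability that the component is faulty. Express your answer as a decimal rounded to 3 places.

Posterior probability ≈ 0.086

Prior odds = 1/53 = 0.018868. In log-odds, ln(0.018868) = -3.9703.
Add log likelihood ratios: ln(1.1395) + ln(4.4000) = 1.6122.
Posterior log-odds = -2.3581, so posterior odds = exp(-2.3581) = 0.094603. Converting, P(H|E) = 0.094603/1.0946 = 0.086.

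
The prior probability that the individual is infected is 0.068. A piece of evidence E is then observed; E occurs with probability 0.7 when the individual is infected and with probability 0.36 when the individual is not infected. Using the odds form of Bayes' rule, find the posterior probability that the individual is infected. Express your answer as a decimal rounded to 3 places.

Prior odds = 0.068/(1−0.068) = 0.072961.
Likelihood ratio for E = 0.7/0.36 = 1.9444.
Posterior odds = prior odds × LR = 0.14187.
Posterior probability = odds/(1+odds) = 0.14187/1.1419 = 0.124.

Posterior probability ≈ 0.124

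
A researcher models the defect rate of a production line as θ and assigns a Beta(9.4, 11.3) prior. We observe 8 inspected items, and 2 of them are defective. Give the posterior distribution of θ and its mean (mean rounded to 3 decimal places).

Posterior: Beta(11.4, 17.3); mean ≈ 0.397

Observing 2 successes and 6 failures updates Beta(9.4, 11.3) by adding the success and failure counts to the two shape parameters: α = 9.4+2 = 11.4, β = 11.3+6 = 17.3.
E[θ | data] = 11.4/(11.4+17.3) = 0.397.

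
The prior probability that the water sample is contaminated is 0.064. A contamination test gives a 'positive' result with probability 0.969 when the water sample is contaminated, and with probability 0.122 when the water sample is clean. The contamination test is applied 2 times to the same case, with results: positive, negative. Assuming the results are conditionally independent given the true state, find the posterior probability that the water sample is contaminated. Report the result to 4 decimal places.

Posterior P(H) ≈ 0.0188

With H the event that the water sample is contaminated, the joint likelihood of the observed sequence is P(data|H) = 0.969·0.031 = 0.030039 and P(data|¬H) = 0.122·0.878 = 0.10712.
Bayes: P(H|data) = 0.064·0.030039 / (0.064·0.030039 + 0.936·0.10712) = 0.0019225/0.10218 = 0.0188.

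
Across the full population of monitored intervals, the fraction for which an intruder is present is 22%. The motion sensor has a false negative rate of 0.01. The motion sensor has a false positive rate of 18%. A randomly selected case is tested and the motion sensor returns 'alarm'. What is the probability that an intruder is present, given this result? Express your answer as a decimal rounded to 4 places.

P(H | E) ≈ 0.6080

Let H be the event that an intruder is present. P(H) = 0.22, so P(¬H) = 0.78. With E the 'alarm' result, P(E|H) = 0.99 and P(E|¬H) = 0.18.
P(E) = 0.99·0.22 + 0.18·0.78 = 0.21780 + 0.14040 = 0.35820.
By Bayes' theorem, P(H|E) = 0.21780 / 0.35820 = 0.6080.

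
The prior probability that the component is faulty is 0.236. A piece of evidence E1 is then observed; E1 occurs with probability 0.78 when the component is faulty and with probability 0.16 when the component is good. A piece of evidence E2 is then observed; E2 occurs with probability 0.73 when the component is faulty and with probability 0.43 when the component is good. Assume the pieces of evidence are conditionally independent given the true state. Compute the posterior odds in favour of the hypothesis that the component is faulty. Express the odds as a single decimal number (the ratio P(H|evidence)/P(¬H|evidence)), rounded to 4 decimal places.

Posterior odds ≈ 2.5565

Prior odds = 0.236/(1−0.236) = 0.30890.
Likelihood ratio for E1 = 0.78/0.16 = 4.8750.
Likelihood ratio for E2 = 0.73/0.43 = 1.6977.
Posterior odds = prior odds × LR₁ × LR₂ = 2.5565.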